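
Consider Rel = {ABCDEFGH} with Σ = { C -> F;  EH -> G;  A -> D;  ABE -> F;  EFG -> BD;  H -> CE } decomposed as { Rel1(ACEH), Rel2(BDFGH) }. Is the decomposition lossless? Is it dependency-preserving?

Lossless test: (H)⁺ = {BCDEFGH}, which contains all of one fragment — lossless.
Dependency preservation: the restricted closure of {C} across the fragments never reaches {F}, so C → F cannot be enforced without a join — not preserved.

lossless but not dependency-preserving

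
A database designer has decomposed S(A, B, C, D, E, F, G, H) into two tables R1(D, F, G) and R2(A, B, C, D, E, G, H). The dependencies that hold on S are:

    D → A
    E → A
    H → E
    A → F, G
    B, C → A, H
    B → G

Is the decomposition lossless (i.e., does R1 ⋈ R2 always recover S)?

Common attributes: R1 ∩ R2 = {D, G}.
Closure of {D, G}: D → A applies, adding A; A → F, G applies, adding F. So (D, G)⁺ = {A, D, F, G}.
This closure contains every attribute of R1, so R1 ∩ R2 → R1. The join is lossless.

Yes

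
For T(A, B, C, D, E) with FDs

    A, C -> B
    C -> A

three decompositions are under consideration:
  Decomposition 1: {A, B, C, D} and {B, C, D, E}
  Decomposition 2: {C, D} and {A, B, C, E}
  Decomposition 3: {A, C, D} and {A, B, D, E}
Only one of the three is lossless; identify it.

Decomposition 1: common = {B, C, D}, closure = {A, B, C, D} → lossless.
Decomposition 2: common = {C}, closure = {A, B, C} → lossy.
Decomposition 3: common = {A, D}, closure = {A, D} → lossy.

Decomposition 1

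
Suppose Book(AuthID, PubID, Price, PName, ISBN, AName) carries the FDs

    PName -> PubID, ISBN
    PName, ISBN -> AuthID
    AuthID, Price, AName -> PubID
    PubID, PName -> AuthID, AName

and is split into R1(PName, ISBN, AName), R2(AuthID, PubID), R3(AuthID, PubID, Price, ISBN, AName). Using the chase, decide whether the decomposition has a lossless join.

No

Chase test. Columns are AuthID, PubID, Price, PName, ISBN, AName; row i has aⱼ where attribute j ∈ Ri, else bᵢⱼ.
Initial tableau (one row per fragment):
  row 1: b11 b12 b13 a4 a5 a6
  row 2: a1 a2 b23 b24 b25 b26
  row 3: a1 a2 a3 b34 a5 a6
No row becomes fully distinguished — the join is lossy.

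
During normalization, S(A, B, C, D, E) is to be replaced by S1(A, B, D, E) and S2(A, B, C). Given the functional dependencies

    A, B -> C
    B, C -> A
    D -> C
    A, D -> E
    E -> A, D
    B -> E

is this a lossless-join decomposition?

Yes

Common attributes: S1 ∩ S2 = {A, B}.
Closure of {A, B}: A, B → C applies, adding C; B → E applies, adding E; E → A, D applies, adding D. So (A, B)⁺ = {A, B, C, D, E}.
This closure contains every attribute of S1, so S1 ∩ S2 → S1. The join is lossless.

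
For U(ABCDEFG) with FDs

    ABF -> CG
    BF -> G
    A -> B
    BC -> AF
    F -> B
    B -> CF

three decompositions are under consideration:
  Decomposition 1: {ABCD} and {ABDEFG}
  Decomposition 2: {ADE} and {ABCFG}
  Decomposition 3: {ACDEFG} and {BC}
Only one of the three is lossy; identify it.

Decomposition 1: common = {ABD}, closure = {ABCDFG} → lossless.
Decomposition 2: common = {A}, closure = {ABCFG} → lossless.
Decomposition 3: common = {C}, closure = {C} → lossy.

Decomposition 3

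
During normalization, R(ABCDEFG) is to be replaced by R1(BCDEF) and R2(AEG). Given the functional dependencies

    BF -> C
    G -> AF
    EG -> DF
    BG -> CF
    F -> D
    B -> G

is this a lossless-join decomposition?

Common attributes: R1 ∩ R2 = {E}.
No dependency enlarges {E}, so (E)⁺ = {E}.
The closure contains neither all of R1 = {BCDEF} nor all of R2 = {AEG}, so the common attributes are not a superkey of either fragment. The join is lossy.

No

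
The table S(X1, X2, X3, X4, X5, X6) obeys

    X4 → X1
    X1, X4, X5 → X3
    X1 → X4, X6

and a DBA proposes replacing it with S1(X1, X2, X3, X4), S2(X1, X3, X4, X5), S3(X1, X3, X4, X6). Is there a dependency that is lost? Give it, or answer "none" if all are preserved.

X4 → X1 lies within S1.
X1, X4, X5 → X3 lies within S2.
X1 → X4, X6 lies within S3.
Every dependency is enforceable on the fragments, so the decomposition is dependency-preserving.

none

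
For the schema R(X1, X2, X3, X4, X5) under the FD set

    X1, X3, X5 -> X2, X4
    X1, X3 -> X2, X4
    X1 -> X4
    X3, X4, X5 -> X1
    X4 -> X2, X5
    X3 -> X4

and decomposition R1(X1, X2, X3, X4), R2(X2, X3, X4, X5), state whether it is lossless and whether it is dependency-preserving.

lossless and dependency-preserving

Lossless test: (X2, X3, X4)⁺ = {X1, X2, X3, X4, X5}, which contains all of one fragment — lossless.
Dependency preservation: X1, X3, X5 → X2, X4; X3, X4, X5 → X1 are not contained in any single fragment, but the restricted closure of each left-hand side across the fragments still reaches the right-hand side; the remaining FDs each lie inside some fragment. All dependencies are preserved.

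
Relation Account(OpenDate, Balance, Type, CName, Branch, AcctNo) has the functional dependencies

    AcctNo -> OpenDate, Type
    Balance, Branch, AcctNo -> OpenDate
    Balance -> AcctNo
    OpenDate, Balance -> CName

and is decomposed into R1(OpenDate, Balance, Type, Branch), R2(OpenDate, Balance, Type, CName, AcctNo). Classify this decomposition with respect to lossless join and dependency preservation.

Lossless test: (OpenDate, Balance, Type)⁺ = {OpenDate, Balance, Type, CName, AcctNo}, which contains all of one fragment — lossless.
Dependency preservation: Balance, Branch, AcctNo → OpenDate is not contained in any single fragment, but the restricted closure of its left-hand side across the fragments still reaches the right-hand side; the remaining FDs each lie inside some fragment. All dependencies are preserved.

lossless and dependency-preserving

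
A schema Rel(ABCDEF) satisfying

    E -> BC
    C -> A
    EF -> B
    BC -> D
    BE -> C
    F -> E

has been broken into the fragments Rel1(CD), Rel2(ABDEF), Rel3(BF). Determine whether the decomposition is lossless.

No

Chase test. Columns are ABCDEF; row i has aⱼ where attribute j ∈ Reli, else bᵢⱼ.
Initial tableau (one row per fragment):
  row 1: b11 b12 a3 a4 b15 b16
  row 2: a1 a2 b23 a4 a5 a6
  row 3: b31 a2 b33 b34 b35 a6
Rows 2 and 3 agree on F; apply F→E and equate their E entries.
Rows 2 and 3 agree on E; apply E→BC and equate their BC entries.
Rows 2 and 3 agree on C; apply C→A and equate their A entries.
Rows 2 and 3 agree on BC; apply BC→D and equate their D entries.
No row becomes fully distinguished — the join is lossy.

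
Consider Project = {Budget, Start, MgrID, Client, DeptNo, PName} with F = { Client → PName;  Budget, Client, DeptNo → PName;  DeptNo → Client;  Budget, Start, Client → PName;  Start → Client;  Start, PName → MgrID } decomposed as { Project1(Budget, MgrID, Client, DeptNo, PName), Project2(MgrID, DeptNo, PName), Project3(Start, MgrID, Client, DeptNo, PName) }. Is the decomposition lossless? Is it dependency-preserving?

lossy but dependency-preserving

Lossless test (chase): Rows 1 and 2 agree on DeptNo; apply DeptNo→Client and equate their Client entries. No row becomes fully distinguished — the join is lossy.
Dependency preservation: Budget, Start, Client → PName is not contained in any single fragment, but the restricted closure of its left-hand side across the fragments still reaches the right-hand side; the remaining FDs each lie inside some fragment. All dependencies are preserved.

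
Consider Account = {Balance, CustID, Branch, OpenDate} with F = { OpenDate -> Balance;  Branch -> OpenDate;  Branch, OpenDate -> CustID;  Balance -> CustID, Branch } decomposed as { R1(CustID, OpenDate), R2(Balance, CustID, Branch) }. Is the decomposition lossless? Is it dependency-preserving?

lossy and not dependency-preserving

Lossless test: (CustID)⁺ = {CustID}, which is a superkey of neither fragment — lossy.
Dependency preservation: the restricted closure of {OpenDate} across the fragments never reaches {Balance}, so OpenDate → Balance cannot be enforced without a join — not preserved.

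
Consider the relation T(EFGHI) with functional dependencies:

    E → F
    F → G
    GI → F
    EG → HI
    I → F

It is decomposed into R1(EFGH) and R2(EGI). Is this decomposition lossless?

Yes

Common attributes: R1 ∩ R2 = {EG}.
Closure of {EG}: E → F applies, adding F; EG → HI applies, adding HI. So (EG)⁺ = {EFGHI}.
This closure contains every attribute of R1, so R1 ∩ R2 → R1. The join is lossless.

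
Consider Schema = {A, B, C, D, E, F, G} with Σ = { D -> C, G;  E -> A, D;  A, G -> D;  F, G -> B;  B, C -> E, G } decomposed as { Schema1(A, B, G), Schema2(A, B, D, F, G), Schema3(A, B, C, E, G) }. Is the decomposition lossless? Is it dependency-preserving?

Lossless test (chase): Rows 1 and 2 agree on A, G; apply A, G→D and equate their D entries. Rows 1 and 3 agree on A, G; apply A, G→D and equate their D entries. Rows 1 and 2 agree on D; apply D→C, G and equate their C, G entries. Rows 1 and 3 agree on D; apply D→C, G and equate their C, G entries. Rows 1 and 2 agree on B, C; apply B, C→E, G and equate their E, G entries. Rows 1 and 3 agree on B, C; apply B, C→E, G and equate their E, G entries. Row 2 is now all distinguished symbols — the join is lossless.
Dependency preservation: the restricted closure of {D} across the fragments never reaches {C, G}, so D → C, G cannot be enforced without a join — not preserved.

lossless but not dependency-preserving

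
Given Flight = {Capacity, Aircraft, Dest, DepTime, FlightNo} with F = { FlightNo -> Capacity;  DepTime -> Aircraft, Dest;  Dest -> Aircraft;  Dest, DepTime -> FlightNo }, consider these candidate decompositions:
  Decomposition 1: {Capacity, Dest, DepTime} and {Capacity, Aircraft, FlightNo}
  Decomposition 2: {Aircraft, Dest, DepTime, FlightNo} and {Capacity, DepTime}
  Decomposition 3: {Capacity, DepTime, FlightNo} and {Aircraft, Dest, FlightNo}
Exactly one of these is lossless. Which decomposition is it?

Decomposition 1: common = {Capacity}, closure = {Capacity} → lossy.
Decomposition 2: common = {DepTime}, closure = {Capacity, Aircraft, Dest, DepTime, FlightNo} → lossless.
Decomposition 3: common = {FlightNo}, closure = {Capacity, FlightNo} → lossy.

Decomposition 2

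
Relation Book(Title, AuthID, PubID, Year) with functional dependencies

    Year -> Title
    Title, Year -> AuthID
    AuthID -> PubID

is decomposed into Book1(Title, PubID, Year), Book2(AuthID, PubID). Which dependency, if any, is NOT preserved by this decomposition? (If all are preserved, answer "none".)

Title, Year -> AuthID

Check Title, Year → AuthID: no single fragment contains all of {Title, AuthID, Year}, and the restricted closure of {Title, Year} across the fragments never reaches {AuthID}.
Year → Title is preserved.
AuthID → PubID is preserved.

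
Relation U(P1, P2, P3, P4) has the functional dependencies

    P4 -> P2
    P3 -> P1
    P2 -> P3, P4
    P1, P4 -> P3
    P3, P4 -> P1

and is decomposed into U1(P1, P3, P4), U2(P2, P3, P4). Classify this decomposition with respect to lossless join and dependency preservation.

lossless and dependency-preserving

Lossless test: (P3, P4)⁺ = {P1, P2, P3, P4}, which contains all of one fragment — lossless.
Dependency preservation: every FD's attributes lie within a single fragment, so each can be enforced locally — preserved.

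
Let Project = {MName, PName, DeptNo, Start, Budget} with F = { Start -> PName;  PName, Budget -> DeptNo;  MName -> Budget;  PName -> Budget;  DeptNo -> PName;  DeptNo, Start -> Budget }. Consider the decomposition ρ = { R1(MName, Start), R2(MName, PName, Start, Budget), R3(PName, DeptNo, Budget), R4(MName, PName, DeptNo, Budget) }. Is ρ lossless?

Chase test. Columns are MName, PName, DeptNo, Start, Budget; row i has aⱼ where attribute j ∈ Ri, else bᵢⱼ.
Initial tableau (one row per fragment):
  row 1: a1 b12 b13 a4 b15
  row 2: a1 a2 b23 a4 a5
  row 3: b31 a2 a3 b34 a5
  row 4: a1 a2 a3 b44 a5
Rows 1 and 2 agree on Start; apply Start→PName and equate their PName entries.
Rows 2 and 3 agree on PName, Budget; apply PName, Budget→DeptNo and equate their DeptNo entries.
Rows 1 and 2 agree on MName; apply MName→Budget and equate their Budget entries.
Rows 1 and 2 agree on PName, Budget; apply PName, Budget→DeptNo and equate their DeptNo entries.
Row 1 is now all distinguished symbols — the join is lossless.

Yes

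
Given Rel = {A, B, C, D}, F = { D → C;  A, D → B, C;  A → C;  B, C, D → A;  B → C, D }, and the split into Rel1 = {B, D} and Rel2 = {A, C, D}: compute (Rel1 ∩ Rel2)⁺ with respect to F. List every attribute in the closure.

Rel1 ∩ Rel2 = {D}.
D → C applies, adding C
Closure: {C, D}.

C, D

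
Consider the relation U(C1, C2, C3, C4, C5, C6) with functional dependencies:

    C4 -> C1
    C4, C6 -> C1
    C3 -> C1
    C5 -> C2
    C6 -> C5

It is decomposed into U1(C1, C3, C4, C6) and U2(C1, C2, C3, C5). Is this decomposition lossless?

No

Common attributes: U1 ∩ U2 = {C1, C3}.
No dependency enlarges {C1, C3}, so (C1, C3)⁺ = {C1, C3}.
The closure contains neither all of U1 = {C1, C3, C4, C6} nor all of U2 = {C1, C2, C3, C5}, so the common attributes are not a superkey of either fragment. The join is lossy.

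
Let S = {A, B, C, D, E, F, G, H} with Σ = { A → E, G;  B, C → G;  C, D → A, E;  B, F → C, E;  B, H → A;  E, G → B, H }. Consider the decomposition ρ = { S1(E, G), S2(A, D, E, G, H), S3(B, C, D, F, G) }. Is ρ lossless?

Chase test. Columns are A, B, C, D, E, F, G, H; row i has aⱼ where attribute j ∈ Si, else bᵢⱼ.
Initial tableau (one row per fragment):
  row 1: b11 b12 b13 b14 a5 b16 a7 b18
  row 2: a1 b22 b23 a4 a5 b26 a7 a8
  row 3: b31 a2 a3 a4 b35 a6 a7 b38
Rows 1 and 2 agree on E, G; apply E, G→B, H and equate their B, H entries.
Rows 1 and 2 agree on B, H; apply B, H→A and equate their A entries.
No row becomes fully distinguished — the join is lossy.

No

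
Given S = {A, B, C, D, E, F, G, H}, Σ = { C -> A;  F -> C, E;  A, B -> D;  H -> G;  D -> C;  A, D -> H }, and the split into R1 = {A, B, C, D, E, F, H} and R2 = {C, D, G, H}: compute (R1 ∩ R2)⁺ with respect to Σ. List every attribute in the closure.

A, C, D, G, H

R1 ∩ R2 = {C, D, H}.
C → A applies, adding A
H → G applies, adding G
Closure: {A, C, D, G, H}.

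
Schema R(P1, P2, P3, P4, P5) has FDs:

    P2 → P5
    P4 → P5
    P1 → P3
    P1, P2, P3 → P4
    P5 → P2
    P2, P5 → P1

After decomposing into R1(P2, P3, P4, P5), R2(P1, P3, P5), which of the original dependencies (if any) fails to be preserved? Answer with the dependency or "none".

none

P2 → P5 lies within R1.
P4 → P5 lies within R1.
P1 → P3 lies within R2.
P1, P2, P3 → P4: restricted closure across fragments reaches P4.
P5 → P2 lies within R1.
P2, P5 → P1: restricted closure across fragments reaches P1.
Every dependency is enforceable on the fragments, so the decomposition is dependency-preserving.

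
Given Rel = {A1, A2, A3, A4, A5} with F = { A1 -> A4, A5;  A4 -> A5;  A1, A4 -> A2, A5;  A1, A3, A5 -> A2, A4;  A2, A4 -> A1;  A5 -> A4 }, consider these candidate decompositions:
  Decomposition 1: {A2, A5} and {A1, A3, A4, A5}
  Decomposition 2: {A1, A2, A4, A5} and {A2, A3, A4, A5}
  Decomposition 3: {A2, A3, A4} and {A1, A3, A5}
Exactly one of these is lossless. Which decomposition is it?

Decomposition 2

Decomposition 1: common = {A5}, closure = {A4, A5} → lossy.
Decomposition 2: common = {A2, A4, A5}, closure = {A1, A2, A4, A5} → lossless.
Decomposition 3: common = {A3}, closure = {A3} → lossy.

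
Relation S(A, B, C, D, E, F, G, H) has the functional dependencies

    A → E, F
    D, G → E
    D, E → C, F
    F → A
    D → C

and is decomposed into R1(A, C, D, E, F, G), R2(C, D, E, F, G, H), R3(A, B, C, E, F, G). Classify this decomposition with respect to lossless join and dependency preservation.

Lossless test (chase): Rows 1 and 2 agree on F; apply F→A and equate their A entries. No row becomes fully distinguished — the join is lossy.
Dependency preservation: every FD's attributes lie within a single fragment, so each can be enforced locally — preserved.

lossy but dependency-preserving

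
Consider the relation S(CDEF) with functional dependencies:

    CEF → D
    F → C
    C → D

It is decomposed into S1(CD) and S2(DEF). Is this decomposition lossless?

No

Common attributes: S1 ∩ S2 = {D}.
No dependency enlarges {D}, so (D)⁺ = {D}.
The closure contains neither all of S1 = {CD} nor all of S2 = {DEF}, so the common attributes are not a superkey of either fragment. The join is lossy.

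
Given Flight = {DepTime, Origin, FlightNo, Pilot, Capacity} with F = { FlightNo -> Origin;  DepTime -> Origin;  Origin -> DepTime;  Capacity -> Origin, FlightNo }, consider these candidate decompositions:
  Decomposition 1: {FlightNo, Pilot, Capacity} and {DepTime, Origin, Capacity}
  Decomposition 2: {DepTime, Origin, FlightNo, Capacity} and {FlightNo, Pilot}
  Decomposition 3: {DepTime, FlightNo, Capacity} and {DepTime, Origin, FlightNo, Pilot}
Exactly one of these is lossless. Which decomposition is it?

Decomposition 1: common = {Capacity}, closure = {DepTime, Origin, FlightNo, Capacity} → lossless.
Decomposition 2: common = {FlightNo}, closure = {DepTime, Origin, FlightNo} → lossy.
Decomposition 3: common = {DepTime, FlightNo}, closure = {DepTime, Origin, FlightNo} → lossy.

Decomposition 1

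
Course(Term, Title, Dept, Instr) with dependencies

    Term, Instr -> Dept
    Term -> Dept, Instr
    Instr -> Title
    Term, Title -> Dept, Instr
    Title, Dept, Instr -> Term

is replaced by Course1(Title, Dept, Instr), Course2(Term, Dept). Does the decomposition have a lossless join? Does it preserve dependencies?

lossy and not dependency-preserving

Lossless test: (Dept)⁺ = {Dept}, which is a superkey of neither fragment — lossy.
Dependency preservation: the restricted closure of {Term} across the fragments never reaches {Dept, Instr}, so Term → Dept, Instr cannot be enforced without a join — not preserved.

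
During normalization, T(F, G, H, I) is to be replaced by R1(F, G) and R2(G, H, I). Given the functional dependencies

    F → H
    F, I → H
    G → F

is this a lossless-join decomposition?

Yes

Common attributes: R1 ∩ R2 = {G}.
Closure of {G}: G → F applies, adding F; F → H applies, adding H. So (G)⁺ = {F, G, H}.
This closure contains every attribute of R1, so R1 ∩ R2 → R1. The join is lossless.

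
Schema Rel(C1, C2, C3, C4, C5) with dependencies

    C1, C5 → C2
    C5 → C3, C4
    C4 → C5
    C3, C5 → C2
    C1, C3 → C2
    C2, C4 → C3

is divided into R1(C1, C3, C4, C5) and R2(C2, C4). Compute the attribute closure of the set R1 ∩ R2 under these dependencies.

C2, C3, C4, C5

R1 ∩ R2 = {C4}.
C4 → C5 applies, adding C5
C5 → C3, C4 applies, adding C3
C3, C5 → C2 applies, adding C2
Closure: {C2, C3, C4, C5}.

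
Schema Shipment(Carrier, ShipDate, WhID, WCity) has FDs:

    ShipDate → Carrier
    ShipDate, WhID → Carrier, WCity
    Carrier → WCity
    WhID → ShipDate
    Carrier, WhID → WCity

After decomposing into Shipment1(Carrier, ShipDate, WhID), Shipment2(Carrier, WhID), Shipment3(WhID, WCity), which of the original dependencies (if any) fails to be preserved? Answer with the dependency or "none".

Carrier → WCity

Check Carrier → WCity: no single fragment contains all of {Carrier, WCity}, and the restricted closure of {Carrier} across the fragments never reaches {WCity}.
ShipDate → Carrier is preserved.
ShipDate, WhID → Carrier, WCity is preserved.
WhID → ShipDate is preserved.
Carrier, WhID → WCity is preserved.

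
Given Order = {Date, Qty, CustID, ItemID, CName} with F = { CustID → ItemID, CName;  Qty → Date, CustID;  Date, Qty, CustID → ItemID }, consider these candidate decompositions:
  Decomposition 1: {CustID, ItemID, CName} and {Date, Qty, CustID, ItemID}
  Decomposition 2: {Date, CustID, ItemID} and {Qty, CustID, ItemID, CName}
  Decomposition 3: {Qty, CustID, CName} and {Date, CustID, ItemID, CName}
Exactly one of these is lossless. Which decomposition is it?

Decomposition 1: common = {CustID, ItemID}, closure = {CustID, ItemID, CName} → lossless.
Decomposition 2: common = {CustID, ItemID}, closure = {CustID, ItemID, CName} → lossy.
Decomposition 3: common = {CustID, CName}, closure = {CustID, ItemID, CName} → lossy.

Decomposition 1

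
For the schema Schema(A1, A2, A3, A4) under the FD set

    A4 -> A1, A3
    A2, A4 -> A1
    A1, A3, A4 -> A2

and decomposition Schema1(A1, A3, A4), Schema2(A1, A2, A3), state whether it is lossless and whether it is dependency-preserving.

lossy and not dependency-preserving

Lossless test: (A1, A3)⁺ = {A1, A3}, which is a superkey of neither fragment — lossy.
Dependency preservation: the restricted closure of {A1, A3, A4} across the fragments never reaches {A2}, so A1, A3, A4 → A2 cannot be enforced without a join — not preserved.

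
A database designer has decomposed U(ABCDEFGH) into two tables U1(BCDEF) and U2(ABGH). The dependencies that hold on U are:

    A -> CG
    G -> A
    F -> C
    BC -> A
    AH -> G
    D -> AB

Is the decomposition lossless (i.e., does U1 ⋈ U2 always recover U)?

No

Common attributes: U1 ∩ U2 = {B}.
No dependency enlarges {B}, so (B)⁺ = {B}.
The closure contains neither all of U1 = {BCDEF} nor all of U2 = {ABGH}, so the common attributes are not a superkey of either fragment. The join is lossy.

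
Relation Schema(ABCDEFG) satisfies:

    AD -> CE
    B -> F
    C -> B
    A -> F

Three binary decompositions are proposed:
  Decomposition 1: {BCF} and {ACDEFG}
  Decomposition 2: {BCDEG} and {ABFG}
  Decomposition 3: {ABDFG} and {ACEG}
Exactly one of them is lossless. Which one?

Decomposition 1

Decomposition 1: common = {CF}, closure = {BCF} → lossless.
Decomposition 2: common = {BG}, closure = {BFG} → lossy.
Decomposition 3: common = {AG}, closure = {AFG} → lossy.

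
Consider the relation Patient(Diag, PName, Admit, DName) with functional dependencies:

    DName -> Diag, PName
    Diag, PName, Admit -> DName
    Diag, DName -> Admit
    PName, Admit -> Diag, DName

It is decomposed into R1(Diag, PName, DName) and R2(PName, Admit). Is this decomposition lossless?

Common attributes: R1 ∩ R2 = {PName}.
No dependency enlarges {PName}, so (PName)⁺ = {PName}.
The closure contains neither all of R1 = {Diag, PName, DName} nor all of R2 = {PName, Admit}, so the common attributes are not a superkey of either fragment. The join is lossy.

No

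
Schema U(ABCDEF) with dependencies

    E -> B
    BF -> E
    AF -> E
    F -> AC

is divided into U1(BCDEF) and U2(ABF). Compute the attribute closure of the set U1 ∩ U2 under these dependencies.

ABCEF

U1 ∩ U2 = {BF}.
BF → E applies, adding E
F → AC applies, adding AC
Closure: {ABCEF}.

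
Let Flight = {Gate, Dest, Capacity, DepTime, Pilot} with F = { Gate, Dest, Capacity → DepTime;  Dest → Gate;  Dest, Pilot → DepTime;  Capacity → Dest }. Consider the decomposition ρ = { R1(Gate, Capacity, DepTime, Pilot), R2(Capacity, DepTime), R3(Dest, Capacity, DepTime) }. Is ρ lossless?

Yes

Chase test. Columns are Gate, Dest, Capacity, DepTime, Pilot; row i has aⱼ where attribute j ∈ Ri, else bᵢⱼ.
Initial tableau (one row per fragment):
  row 1: a1 b12 a3 a4 a5
  row 2: b21 b22 a3 a4 b25
  row 3: b31 a2 a3 a4 b35
Rows 1 and 2 agree on Capacity; apply Capacity→Dest and equate their Dest entries.
Rows 1 and 3 agree on Capacity; apply Capacity→Dest and equate their Dest entries.
Rows 1 and 2 agree on Dest; apply Dest→Gate and equate their Gate entries.
Rows 1 and 3 agree on Dest; apply Dest→Gate and equate their Gate entries.
Row 1 is now all distinguished symbols — the join is lossless.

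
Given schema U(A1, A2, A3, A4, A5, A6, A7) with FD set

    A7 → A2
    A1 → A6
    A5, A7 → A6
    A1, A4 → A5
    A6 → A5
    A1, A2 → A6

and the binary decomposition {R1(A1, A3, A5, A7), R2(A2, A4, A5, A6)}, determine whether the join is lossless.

No

Common attributes: R1 ∩ R2 = {A5}.
No dependency enlarges {A5}, so (A5)⁺ = {A5}.
The closure contains neither all of R1 = {A1, A3, A5, A7} nor all of R2 = {A2, A4, A5, A6}, so the common attributes are not a superkey of either fragment. The join is lossy.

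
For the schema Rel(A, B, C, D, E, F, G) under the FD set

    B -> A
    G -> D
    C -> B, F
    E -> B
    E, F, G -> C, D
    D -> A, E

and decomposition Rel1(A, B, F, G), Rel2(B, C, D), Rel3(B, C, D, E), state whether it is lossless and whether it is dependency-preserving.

lossy and not dependency-preserving

Lossless test (chase): Rows 1 and 2 agree on B; apply B→A and equate their A entries. Rows 1 and 3 agree on B; apply B→A and equate their A entries. Rows 2 and 3 agree on C; apply C→B, F and equate their B, F entries. Rows 2 and 3 agree on D; apply D→A, E and equate their A, E entries. No row becomes fully distinguished — the join is lossy.
Dependency preservation: the restricted closure of {G} across the fragments never reaches {D}, so G → D cannot be enforced without a join — not preserved.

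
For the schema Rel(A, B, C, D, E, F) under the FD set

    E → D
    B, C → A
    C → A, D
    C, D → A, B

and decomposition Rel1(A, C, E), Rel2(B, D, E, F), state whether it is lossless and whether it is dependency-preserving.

Lossless test: (E)⁺ = {D, E}, which is a superkey of neither fragment — lossy.
Dependency preservation: the restricted closure of {C} across the fragments never reaches {A, D}, so C → A, D cannot be enforced without a join — not preserved.

lossy and not dependency-preserving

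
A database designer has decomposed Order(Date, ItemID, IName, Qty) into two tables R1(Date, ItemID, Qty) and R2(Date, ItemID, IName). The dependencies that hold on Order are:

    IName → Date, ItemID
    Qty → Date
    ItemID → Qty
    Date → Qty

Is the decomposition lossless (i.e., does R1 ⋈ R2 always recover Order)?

Common attributes: R1 ∩ R2 = {Date, ItemID}.
Closure of {Date, ItemID}: ItemID → Qty applies, adding Qty. So (Date, ItemID)⁺ = {Date, ItemID, Qty}.
This closure contains every attribute of R1, so R1 ∩ R2 → R1. The join is lossless.

Yes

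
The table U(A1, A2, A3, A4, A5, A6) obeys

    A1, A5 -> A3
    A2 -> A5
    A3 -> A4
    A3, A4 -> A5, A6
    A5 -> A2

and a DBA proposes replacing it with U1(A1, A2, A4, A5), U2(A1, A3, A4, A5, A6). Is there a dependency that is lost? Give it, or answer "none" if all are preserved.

none

A1, A5 → A3 lies within U2.
A2 → A5 lies within U1.
A3 → A4 lies within U2.
A3, A4 → A5, A6 lies within U2.
A5 → A2 lies within U1.
Every dependency is enforceable on the fragments, so the decomposition is dependency-preserving.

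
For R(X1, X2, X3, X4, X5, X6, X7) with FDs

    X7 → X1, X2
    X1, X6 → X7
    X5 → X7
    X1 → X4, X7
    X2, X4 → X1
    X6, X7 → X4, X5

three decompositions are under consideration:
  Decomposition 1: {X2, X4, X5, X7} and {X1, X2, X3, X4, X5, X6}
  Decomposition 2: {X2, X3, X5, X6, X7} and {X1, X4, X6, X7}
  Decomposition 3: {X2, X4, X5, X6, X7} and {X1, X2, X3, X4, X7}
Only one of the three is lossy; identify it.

Decomposition 3

Decomposition 1: common = {X2, X4, X5}, closure = {X1, X2, X4, X5, X7} → lossless.
Decomposition 2: common = {X6, X7}, closure = {X1, X2, X4, X5, X6, X7} → lossless.
Decomposition 3: common = {X2, X4, X7}, closure = {X1, X2, X4, X7} → lossy.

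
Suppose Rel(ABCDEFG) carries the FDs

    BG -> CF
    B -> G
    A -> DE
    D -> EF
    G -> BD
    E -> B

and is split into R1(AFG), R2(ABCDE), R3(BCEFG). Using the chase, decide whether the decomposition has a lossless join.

Chase test. Columns are ABCDEFG; row i has aⱼ where attribute j ∈ Ri, else bᵢⱼ.
Initial tableau (one row per fragment):
  row 1: a1 b12 b13 b14 b15 a6 a7
  row 2: a1 a2 a3 a4 a5 b26 b27
  row 3: b31 a2 a3 b34 a5 a6 a7
Rows 2 and 3 agree on B; apply B→G and equate their G entries.
Rows 1 and 2 agree on A; apply A→DE and equate their DE entries.
Rows 1 and 2 agree on D; apply D→EF and equate their EF entries.
Rows 1 and 2 agree on G; apply G→BD and equate their BD entries.
Rows 1 and 3 agree on G; apply G→BD and equate their BD entries.
Rows 1 and 2 agree on BG; apply BG→CF and equate their CF entries.
Row 1 is now all distinguished symbols — the join is lossless.

Yes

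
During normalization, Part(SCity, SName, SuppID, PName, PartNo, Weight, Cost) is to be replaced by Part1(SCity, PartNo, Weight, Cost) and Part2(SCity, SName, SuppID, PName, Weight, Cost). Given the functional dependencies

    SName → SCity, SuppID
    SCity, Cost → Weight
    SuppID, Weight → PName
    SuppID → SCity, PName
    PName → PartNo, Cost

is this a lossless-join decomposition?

Common attributes: Part1 ∩ Part2 = {SCity, Weight, Cost}.
No dependency enlarges {SCity, Weight, Cost}, so (SCity, Weight, Cost)⁺ = {SCity, Weight, Cost}.
The closure contains neither all of Part1 = {SCity, PartNo, Weight, Cost} nor all of Part2 = {SCity, SName, SuppID, PName, Weight, Cost}, so the common attributes are not a superkey of either fragment. The join is lossy.

No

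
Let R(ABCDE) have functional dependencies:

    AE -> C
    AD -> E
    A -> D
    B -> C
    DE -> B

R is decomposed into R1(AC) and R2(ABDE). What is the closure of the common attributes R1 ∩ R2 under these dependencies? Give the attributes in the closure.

ABCDE

R1 ∩ R2 = {A}.
A → D applies, adding D
AD → E applies, adding E
DE → B applies, adding B
AE → C applies, adding C
Closure: {ABCDE}.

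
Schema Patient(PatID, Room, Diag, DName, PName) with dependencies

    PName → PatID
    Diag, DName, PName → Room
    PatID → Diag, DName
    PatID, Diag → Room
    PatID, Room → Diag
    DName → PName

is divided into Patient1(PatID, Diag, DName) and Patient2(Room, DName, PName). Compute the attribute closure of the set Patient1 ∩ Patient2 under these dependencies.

PatID, Room, Diag, DName, PName

Patient1 ∩ Patient2 = {DName}.
DName → PName applies, adding PName
PName → PatID applies, adding PatID
PatID → Diag, DName applies, adding Diag
PatID, Diag → Room applies, adding Room
Closure: {PatID, Room, Diag, DName, PName}.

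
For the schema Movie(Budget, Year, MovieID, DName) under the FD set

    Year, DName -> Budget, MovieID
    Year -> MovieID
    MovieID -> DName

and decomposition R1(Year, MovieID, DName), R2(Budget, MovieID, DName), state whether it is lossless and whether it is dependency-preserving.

lossy and not dependency-preserving

Lossless test: (MovieID, DName)⁺ = {MovieID, DName}, which is a superkey of neither fragment — lossy.
Dependency preservation: the restricted closure of {Year, DName} across the fragments never reaches {Budget, MovieID}, so Year, DName → Budget, MovieID cannot be enforced without a join — not preserved.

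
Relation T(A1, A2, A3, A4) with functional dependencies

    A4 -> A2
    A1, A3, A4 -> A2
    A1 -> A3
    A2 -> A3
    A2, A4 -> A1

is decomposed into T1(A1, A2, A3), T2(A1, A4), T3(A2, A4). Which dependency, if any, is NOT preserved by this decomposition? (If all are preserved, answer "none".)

none

A4 → A2 lies within T3.
A1, A3, A4 → A2: restricted closure across fragments reaches A2.
A1 → A3 lies within T1.
A2 → A3 lies within T1.
A2, A4 → A1: restricted closure across fragments reaches A1.
Every dependency is enforceable on the fragments, so the decomposition is dependency-preserving.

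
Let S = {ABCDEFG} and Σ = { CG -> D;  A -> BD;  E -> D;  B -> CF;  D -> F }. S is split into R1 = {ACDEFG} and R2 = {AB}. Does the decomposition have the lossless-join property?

Yes

Common attributes: R1 ∩ R2 = {A}.
Closure of {A}: A → BD applies, adding BD; B → CF applies, adding CF. So (A)⁺ = {ABCDF}.
This closure contains every attribute of R2, so R1 ∩ R2 → R2. The join is lossless.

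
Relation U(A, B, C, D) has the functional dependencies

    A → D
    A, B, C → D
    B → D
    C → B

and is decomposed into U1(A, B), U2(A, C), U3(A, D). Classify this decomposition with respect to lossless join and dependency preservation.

Lossless test (chase): Rows 1 and 2 agree on A; apply A→D and equate their D entries. Rows 1 and 3 agree on A; apply A→D and equate their D entries. No row becomes fully distinguished — the join is lossy.
Dependency preservation: the restricted closure of {B} across the fragments never reaches {D}, so B → D cannot be enforced without a join — not preserved.

lossy and not dependency-preserving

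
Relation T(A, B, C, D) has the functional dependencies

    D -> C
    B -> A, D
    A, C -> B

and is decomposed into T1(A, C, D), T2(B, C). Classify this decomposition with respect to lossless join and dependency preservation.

lossy and not dependency-preserving

Lossless test: (C)⁺ = {C}, which is a superkey of neither fragment — lossy.
Dependency preservation: the restricted closure of {B} across the fragments never reaches {A, D}, so B → A, D cannot be enforced without a join — not preserved.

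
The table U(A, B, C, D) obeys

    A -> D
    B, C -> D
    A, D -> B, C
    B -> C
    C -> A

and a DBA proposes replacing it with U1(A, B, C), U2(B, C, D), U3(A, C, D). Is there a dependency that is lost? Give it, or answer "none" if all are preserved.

none

A → D lies within U3.
B, C → D lies within U2.
A, D → B, C: restricted closure across fragments reaches B, C.
B → C lies within U1.
C → A lies within U1.
Every dependency is enforceable on the fragments, so the decomposition is dependency-preserving.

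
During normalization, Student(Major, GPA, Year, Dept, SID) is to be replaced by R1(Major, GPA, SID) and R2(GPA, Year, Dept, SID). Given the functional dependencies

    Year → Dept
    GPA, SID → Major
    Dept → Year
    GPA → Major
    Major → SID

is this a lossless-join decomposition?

Yes

Common attributes: R1 ∩ R2 = {GPA, SID}.
Closure of {GPA, SID}: GPA, SID → Major applies, adding Major. So (GPA, SID)⁺ = {Major, GPA, SID}.
This closure contains every attribute of R1, so R1 ∩ R2 → R1. The join is lossless.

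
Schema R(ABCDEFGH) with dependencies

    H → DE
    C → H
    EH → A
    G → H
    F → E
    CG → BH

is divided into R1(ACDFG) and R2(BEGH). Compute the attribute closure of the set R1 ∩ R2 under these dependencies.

R1 ∩ R2 = {G}.
G → H applies, adding H
H → DE applies, adding DE
EH → A applies, adding A
Closure: {ADEGH}.

ADEGH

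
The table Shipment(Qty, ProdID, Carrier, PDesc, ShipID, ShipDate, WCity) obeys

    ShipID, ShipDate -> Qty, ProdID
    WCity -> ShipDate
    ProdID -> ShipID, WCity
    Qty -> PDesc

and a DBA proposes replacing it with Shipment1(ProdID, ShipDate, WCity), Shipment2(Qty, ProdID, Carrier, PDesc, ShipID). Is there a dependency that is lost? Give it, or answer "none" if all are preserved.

Check ShipID, ShipDate → Qty, ProdID: no single fragment contains all of {Qty, ProdID, ShipID, ShipDate}, and the restricted closure of {ShipID, ShipDate} across the fragments never reaches {Qty, ProdID}.
WCity → ShipDate is preserved.
ProdID → ShipID, WCity is preserved.
Qty → PDesc is preserved.

ShipID, ShipDate -> Qty, ProdID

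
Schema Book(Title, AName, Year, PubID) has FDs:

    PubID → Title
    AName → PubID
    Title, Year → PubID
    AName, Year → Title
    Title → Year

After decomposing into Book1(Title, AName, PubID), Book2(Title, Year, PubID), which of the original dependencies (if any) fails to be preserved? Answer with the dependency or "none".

none

PubID → Title lies within Book1.
AName → PubID lies within Book1.
Title, Year → PubID lies within Book2.
AName, Year → Title: restricted closure across fragments reaches Title.
Title → Year lies within Book2.
Every dependency is enforceable on the fragments, so the decomposition is dependency-preserving.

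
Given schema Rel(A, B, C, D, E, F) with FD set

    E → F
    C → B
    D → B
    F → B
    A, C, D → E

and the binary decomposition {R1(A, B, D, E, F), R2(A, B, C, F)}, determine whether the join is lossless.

Common attributes: R1 ∩ R2 = {A, B, F}.
No dependency enlarges {A, B, F}, so (A, B, F)⁺ = {A, B, F}.
The closure contains neither all of R1 = {A, B, D, E, F} nor all of R2 = {A, B, C, F}, so the common attributes are not a superkey of either fragment. The join is lossy.

No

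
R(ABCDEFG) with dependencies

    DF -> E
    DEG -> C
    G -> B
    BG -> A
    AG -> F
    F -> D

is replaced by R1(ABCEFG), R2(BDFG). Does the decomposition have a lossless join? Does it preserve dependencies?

lossless and dependency-preserving

Lossless test: (BFG)⁺ = {ABCDEFG}, which contains all of one fragment — lossless.
Dependency preservation: DF → E; DEG → C are not contained in any single fragment, but the restricted closure of each left-hand side across the fragments still reaches the right-hand side; the remaining FDs each lie inside some fragment. All dependencies are preserved.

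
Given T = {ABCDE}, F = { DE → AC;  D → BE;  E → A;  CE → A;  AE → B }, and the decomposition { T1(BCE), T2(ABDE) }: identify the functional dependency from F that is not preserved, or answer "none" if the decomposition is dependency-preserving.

DE → AC

Check DE → AC: no single fragment contains all of {ACDE}, and the restricted closure of {DE} across the fragments never reaches {AC}.
D → BE is preserved.
E → A is preserved.
CE → A is preserved.
AE → B is preserved.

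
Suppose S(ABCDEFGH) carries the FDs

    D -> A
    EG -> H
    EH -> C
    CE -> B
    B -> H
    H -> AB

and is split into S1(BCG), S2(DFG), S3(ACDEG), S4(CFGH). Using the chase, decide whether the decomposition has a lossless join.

No

Chase test. Columns are ABCDEFGH; row i has aⱼ where attribute j ∈ Si, else bᵢⱼ.
Initial tableau (one row per fragment):
  row 1: b11 a2 a3 b14 b15 b16 a7 b18
  row 2: b21 b22 b23 a4 b25 a6 a7 b28
  row 3: a1 b32 a3 a4 a5 b36 a7 b38
  row 4: b41 b42 a3 b44 b45 a6 a7 a8
Rows 2 and 3 agree on D; apply D→A and equate their A entries.
No row becomes fully distinguished — the join is lossy.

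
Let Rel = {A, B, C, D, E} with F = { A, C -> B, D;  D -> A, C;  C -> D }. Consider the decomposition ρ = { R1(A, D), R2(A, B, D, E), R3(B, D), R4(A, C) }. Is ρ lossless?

No

Chase test. Columns are A, B, C, D, E; row i has aⱼ where attribute j ∈ Ri, else bᵢⱼ.
Initial tableau (one row per fragment):
  row 1: a1 b12 b13 a4 b15
  row 2: a1 a2 b23 a4 a5
  row 3: b31 a2 b33 a4 b35
  row 4: a1 b42 a3 b44 b45
Rows 1 and 2 agree on D; apply D→A, C and equate their A, C entries.
Rows 1 and 3 agree on D; apply D→A, C and equate their A, C entries.
Rows 1 and 2 agree on A, C; apply A, C→B, D and equate their B, D entries.
No row becomes fully distinguished — the join is lossy.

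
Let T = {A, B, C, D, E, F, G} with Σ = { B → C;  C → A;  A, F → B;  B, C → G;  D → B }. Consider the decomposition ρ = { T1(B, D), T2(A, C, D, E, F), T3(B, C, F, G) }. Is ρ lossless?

Yes

Chase test. Columns are A, B, C, D, E, F, G; row i has aⱼ where attribute j ∈ Ti, else bᵢⱼ.
Initial tableau (one row per fragment):
  row 1: b11 a2 b13 a4 b15 b16 b17
  row 2: a1 b22 a3 a4 a5 a6 b27
  row 3: b31 a2 a3 b34 b35 a6 a7
Rows 1 and 3 agree on B; apply B→C and equate their C entries.
Rows 1 and 2 agree on C; apply C→A and equate their A entries.
Rows 1 and 3 agree on C; apply C→A and equate their A entries.
Rows 2 and 3 agree on A, F; apply A, F→B and equate their B entries.
Rows 1 and 2 agree on B, C; apply B, C→G and equate their G entries.
Rows 1 and 3 agree on B, C; apply B, C→G and equate their G entries.
Row 2 is now all distinguished symbols — the join is lossless.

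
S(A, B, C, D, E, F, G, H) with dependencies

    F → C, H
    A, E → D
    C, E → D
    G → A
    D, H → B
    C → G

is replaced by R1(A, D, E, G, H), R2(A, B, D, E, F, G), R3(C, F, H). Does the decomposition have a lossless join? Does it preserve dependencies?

lossless but not dependency-preserving

Lossless test (chase): Rows 2 and 3 agree on F; apply F→C, H and equate their C, H entries. Rows 1 and 2 agree on D, H; apply D, H→B and equate their B entries. Rows 2 and 3 agree on C; apply C→G and equate their G entries. Rows 1 and 3 agree on G; apply G→A and equate their A entries. Row 2 is now all distinguished symbols — the join is lossless.
Dependency preservation: the restricted closure of {C, E} across the fragments never reaches {D}, so C, E → D cannot be enforced without a join — not preserved.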